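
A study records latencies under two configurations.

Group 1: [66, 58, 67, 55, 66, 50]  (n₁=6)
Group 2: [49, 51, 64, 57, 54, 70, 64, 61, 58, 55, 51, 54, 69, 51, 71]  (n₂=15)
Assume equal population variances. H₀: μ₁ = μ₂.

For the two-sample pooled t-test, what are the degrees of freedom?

degrees of freedom = 19

df = n₁ + n₂ − 2 = 6 + 15 − 2 = 19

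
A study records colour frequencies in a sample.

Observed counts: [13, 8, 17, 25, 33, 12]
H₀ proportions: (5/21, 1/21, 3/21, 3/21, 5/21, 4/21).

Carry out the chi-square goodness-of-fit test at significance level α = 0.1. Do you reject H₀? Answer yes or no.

reject H₀: yes

n = 108; E_i = n·p_i = [25.71, 5.14, 15.43, 15.43, 25.71, 20.57]
χ² = (13−25.71)²/25.71 + (8−5.14)²/5.14 + (17−15.43)²/15.43 + (25−15.43)²/15.43 + (33−25.71)²/25.71 + (12−20.57)²/20.57 = 19.6074
df = 5
p-value (upper-tail) = 0.00148
At α=0.1: p < α → reject H₀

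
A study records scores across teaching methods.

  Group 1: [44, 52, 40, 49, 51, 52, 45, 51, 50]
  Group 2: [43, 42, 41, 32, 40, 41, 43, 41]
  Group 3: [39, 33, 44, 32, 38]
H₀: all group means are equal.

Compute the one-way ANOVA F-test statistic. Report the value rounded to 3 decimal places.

test statistic = 13.639

Group means [48.22, 40.38, 37.20], grand mean 42.864
SSB = Σnᵢ(x̄ᵢ−x̄)² = 468.360; SSW = ΣΣ(x−x̄ᵢ)² = 326.231
MSB = 468.360/2 = 234.1802; MSW = 326.231/19 = 17.1700
F = MSB/MSW = 13.6389
df = (2, 19)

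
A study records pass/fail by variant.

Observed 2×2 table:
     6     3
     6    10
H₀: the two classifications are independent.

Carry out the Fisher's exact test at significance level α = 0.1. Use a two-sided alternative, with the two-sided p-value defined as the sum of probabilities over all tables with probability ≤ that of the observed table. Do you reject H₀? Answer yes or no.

Margins: r₁=9, r₂=16, c₁=12, c₂=13, n=25
p_obs = C(9,6)·C(16,6)/C(25,12); sum pmf over tables with pmf ≤ p_obs
p-value (two-sided) = 0.22619
At α=0.1: p ≥ α → fail to reject H₀

reject H₀: no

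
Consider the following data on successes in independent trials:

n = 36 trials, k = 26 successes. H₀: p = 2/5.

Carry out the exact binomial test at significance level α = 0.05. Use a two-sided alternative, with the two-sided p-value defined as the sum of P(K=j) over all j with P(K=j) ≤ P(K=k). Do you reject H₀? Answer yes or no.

reject H₀: yes

Exact binomial: n=36, k=26, p₀=2/5=0.4000
P(X=j) = C(n,j)·p₀^j·(1−p₀)^(n−j); p = Σ P(X=j) over j with P(X=j) ≤ P(X=26)
p-value (two-sided) = 0.00012
At α=0.05: p < α → reject H₀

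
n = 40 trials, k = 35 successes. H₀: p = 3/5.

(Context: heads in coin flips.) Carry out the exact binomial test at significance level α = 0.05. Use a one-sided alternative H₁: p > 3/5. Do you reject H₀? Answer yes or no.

Exact binomial: n=40, k=35, p₀=3/5=0.6000
P(X≥35) from Σ C(n,i)·p₀^i·(1−p₀)^(n−i)
p-value (one-sided, H₁ greater) = 0.00014
At α=0.05: p < α → reject H₀

reject H₀: yes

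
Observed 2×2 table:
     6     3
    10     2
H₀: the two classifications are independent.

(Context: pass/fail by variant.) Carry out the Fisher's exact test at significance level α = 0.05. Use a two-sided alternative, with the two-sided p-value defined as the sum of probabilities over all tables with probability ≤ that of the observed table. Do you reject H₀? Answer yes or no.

Margins: r₁=9, r₂=12, c₁=16, c₂=5, n=21
p_obs = C(9,6)·C(12,10)/C(21,16); sum pmf over tables with pmf ≤ p_obs
p-value (two-sided) = 0.61079
At α=0.05: p ≥ α → fail to reject H₀

reject H₀: no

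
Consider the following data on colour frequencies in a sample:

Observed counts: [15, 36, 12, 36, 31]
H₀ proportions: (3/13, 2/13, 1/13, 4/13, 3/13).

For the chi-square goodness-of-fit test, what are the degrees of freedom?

df = k − 1 = 5 − 1 = 4

degrees of freedom = 4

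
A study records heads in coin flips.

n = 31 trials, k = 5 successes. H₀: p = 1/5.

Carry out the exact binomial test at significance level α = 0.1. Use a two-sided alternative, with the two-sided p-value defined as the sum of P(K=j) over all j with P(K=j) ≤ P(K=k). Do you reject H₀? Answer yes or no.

reject H₀: no

Exact binomial: n=31, k=5, p₀=1/5=0.2000
P(X=j) = C(n,j)·p₀^j·(1−p₀)^(n−j); p = Σ P(X=j) over j with P(X=j) ≤ P(X=5)
p-value (two-sided) = 0.82198
At α=0.1: p ≥ α → fail to reject H₀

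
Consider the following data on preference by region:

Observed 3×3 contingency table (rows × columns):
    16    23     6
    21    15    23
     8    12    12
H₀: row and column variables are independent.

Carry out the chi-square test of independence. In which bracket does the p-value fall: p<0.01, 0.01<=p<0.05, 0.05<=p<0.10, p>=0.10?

Row totals [45, 59, 32], col totals [45, 50, 41], n=136
χ² = (16−14.89)²/14.89 + (23−16.54)²/16.54 + (6−13.57)²/13.57 + (21−19.52)²/19.52 + (15−21.69)²/21.69 + (23−17.79)²/17.79 + (8−10.59)²/10.59 + (12−11.76)²/11.76 + (12−9.65)²/9.65 = 11.7371
df = 4
p-value (upper-tail) = 0.01942
→ bracket: 0.01<=p<0.05

p-value bracket: 0.01<=p<0.05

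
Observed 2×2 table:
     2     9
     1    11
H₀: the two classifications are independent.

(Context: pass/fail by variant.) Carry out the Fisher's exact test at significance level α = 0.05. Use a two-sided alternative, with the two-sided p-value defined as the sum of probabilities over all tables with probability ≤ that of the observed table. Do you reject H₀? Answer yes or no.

reject H₀: no

Margins: r₁=11, r₂=12, c₁=3, c₂=20, n=23
p_obs = C(11,2)·C(12,1)/C(23,3); sum pmf over tables with pmf ≤ p_obs
p-value (two-sided) = 0.59006
At α=0.05: p ≥ α → fail to reject H₀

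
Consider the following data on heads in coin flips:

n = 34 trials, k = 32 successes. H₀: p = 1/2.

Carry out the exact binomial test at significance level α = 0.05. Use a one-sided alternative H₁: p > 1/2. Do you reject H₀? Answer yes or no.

Exact binomial: n=34, k=32, p₀=1/2=0.5000
P(X≥32) from Σ C(n,i)·p₀^i·(1−p₀)^(n−i)
p-value (one-sided, H₁ greater) = 0.00000
At α=0.05: p < α → reject H₀

reject H₀: yes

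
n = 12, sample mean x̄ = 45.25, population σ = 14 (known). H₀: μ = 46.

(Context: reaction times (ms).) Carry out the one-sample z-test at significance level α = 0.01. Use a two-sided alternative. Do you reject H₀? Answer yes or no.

reject H₀: no

SE = σ/√n = 14/√12 = 4.0415
z = (x̄−μ₀)/SE = (45.25−46)/4.0415 = -0.1856
p-value (two-sided) = 0.85278
At α=0.01: p ≥ α → fail to reject H₀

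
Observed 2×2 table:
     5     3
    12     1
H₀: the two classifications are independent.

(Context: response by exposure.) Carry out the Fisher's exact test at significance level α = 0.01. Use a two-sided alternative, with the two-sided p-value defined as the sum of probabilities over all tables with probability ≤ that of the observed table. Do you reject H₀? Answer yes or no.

reject H₀: no

Margins: r₁=8, r₂=13, c₁=17, c₂=4, n=21
p_obs = C(8,5)·C(13,12)/C(21,17); sum pmf over tables with pmf ≤ p_obs
p-value (two-sided) = 0.25280
At α=0.01: p ≥ α → fail to reject H₀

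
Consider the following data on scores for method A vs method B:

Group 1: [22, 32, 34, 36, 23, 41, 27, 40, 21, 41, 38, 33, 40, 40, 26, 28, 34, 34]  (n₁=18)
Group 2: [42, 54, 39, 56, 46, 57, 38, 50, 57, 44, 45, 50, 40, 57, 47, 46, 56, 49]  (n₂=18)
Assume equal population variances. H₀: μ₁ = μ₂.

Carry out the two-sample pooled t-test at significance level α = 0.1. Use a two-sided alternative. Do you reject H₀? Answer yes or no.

reject H₀: yes

x̄₁=32.778, s₁=6.804, n₁=18
x̄₂=48.500, s₂=6.537, n₂=18
s_p² = [17·6.804² + 17·6.537²]/34 = 44.5180
SE = √(s_p²·(1/18+1/18)) = 2.2241
t = (32.778−48.500)/2.2241 = -7.0692
df = 34
p-value (two-sided) = 0.00000
At α=0.1: p < α → reject H₀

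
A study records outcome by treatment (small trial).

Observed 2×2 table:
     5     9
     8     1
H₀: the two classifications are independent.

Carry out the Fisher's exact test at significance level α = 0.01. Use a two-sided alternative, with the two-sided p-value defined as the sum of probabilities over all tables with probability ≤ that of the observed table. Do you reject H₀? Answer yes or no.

Margins: r₁=14, r₂=9, c₁=13, c₂=10, n=23
p_obs = C(14,5)·C(9,8)/C(23,13); sum pmf over tables with pmf ≤ p_obs
p-value (two-sided) = 0.02881
At α=0.01: p ≥ α → fail to reject H₀

reject H₀: no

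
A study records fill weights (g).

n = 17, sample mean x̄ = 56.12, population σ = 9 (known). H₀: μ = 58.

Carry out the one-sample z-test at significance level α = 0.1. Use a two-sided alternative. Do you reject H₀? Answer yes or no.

SE = σ/√n = 9/√17 = 2.1828
z = (x̄−μ₀)/SE = (56.12−58)/2.1828 = -0.8613
p-value (two-sided) = 0.38909
At α=0.1: p ≥ α → fail to reject H₀

reject H₀: no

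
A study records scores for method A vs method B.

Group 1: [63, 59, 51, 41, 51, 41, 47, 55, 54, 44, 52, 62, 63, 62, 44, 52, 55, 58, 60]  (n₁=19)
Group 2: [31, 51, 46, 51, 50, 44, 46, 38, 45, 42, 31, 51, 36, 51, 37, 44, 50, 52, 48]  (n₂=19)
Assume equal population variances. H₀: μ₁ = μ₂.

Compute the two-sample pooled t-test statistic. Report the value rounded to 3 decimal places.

x̄₁=53.368, s₁=7.358, n₁=19
x̄₂=44.421, s₂=6.850, n₂=19
s_p² = [18·7.358² + 18·6.850²]/36 = 50.5292
SE = √(s_p²·(1/19+1/19)) = 2.3063
t = (53.368−44.421)/2.3063 = 3.8796
df = 36

test statistic = 3.880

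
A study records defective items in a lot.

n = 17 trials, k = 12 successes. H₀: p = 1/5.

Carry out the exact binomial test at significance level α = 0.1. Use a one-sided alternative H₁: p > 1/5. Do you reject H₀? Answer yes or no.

Exact binomial: n=17, k=12, p₀=1/5=0.2000
P(X≥12) from Σ C(n,i)·p₀^i·(1−p₀)^(n−i)
p-value (one-sided, H₁ greater) = 0.00001
At α=0.1: p < α → reject H₀

reject H₀: yes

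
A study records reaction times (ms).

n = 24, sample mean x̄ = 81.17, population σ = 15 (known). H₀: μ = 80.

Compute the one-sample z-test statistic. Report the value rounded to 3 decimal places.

SE = σ/√n = 15/√24 = 3.0619
z = (x̄−μ₀)/SE = (81.17−80)/3.0619 = 0.3821

test statistic = 0.382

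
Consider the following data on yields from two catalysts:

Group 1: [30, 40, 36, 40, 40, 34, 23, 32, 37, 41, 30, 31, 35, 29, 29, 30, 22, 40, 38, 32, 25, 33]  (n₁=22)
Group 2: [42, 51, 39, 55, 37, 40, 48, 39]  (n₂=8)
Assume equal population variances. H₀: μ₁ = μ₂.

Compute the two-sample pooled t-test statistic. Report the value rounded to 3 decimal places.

x̄₁=33.045, s₁=5.627, n₁=22
x̄₂=43.875, s₂=6.600, n₂=8
s_p² = [21·5.627² + 7·6.600²]/28 = 34.6368
SE = √(s_p²·(1/22+1/8)) = 2.4298
t = (33.045−43.875)/2.4298 = -4.4569
df = 28

test statistic = -4.457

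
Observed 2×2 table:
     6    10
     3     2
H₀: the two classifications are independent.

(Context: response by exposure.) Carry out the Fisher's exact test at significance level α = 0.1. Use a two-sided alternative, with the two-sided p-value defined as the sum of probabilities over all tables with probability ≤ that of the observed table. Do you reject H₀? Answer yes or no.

reject H₀: no

Margins: r₁=16, r₂=5, c₁=9, c₂=12, n=21
p_obs = C(16,6)·C(5,3)/C(21,9); sum pmf over tables with pmf ≤ p_obs
p-value (two-sided) = 0.61079
At α=0.1: p ≥ α → fail to reject H₀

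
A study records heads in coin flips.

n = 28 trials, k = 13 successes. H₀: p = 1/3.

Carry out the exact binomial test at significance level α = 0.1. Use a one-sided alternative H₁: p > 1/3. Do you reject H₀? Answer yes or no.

Exact binomial: n=28, k=13, p₀=1/3=0.3333
P(X≥13) from Σ C(n,i)·p₀^i·(1−p₀)^(n−i)
p-value (one-sided, H₁ greater) = 0.10392
At α=0.1: p ≥ α → fail to reject H₀

reject H₀: no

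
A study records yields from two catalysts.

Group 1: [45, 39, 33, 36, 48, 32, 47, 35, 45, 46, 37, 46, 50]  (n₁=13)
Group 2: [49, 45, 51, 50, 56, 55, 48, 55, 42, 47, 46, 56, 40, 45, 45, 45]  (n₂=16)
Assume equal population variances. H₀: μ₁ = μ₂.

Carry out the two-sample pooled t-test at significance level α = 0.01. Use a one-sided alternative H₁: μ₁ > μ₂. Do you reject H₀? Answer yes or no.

reject H₀: no

x̄₁=41.462, s₁=6.267, n₁=13
x̄₂=48.438, s₂=5.020, n₂=16
s_p² = [12·6.267² + 15·5.020²]/27 = 31.4507
SE = √(s_p²·(1/13+1/16)) = 2.0940
t = (41.462−48.438)/2.0940 = -3.3314
df = 27
p-value (one-sided, H₁ greater) = 0.99874
At α=0.01: p ≥ α → fail to reject H₀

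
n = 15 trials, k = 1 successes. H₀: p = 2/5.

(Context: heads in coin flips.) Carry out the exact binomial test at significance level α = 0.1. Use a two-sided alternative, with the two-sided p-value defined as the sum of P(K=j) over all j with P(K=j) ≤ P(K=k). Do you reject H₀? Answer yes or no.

Exact binomial: n=15, k=1, p₀=2/5=0.4000
P(X=j) = C(n,j)·p₀^j·(1−p₀)^(n−j); p = Σ P(X=j) over j with P(X=j) ≤ P(X=1)
p-value (two-sided) = 0.00710
At α=0.1: p < α → reject H₀

reject H₀: yes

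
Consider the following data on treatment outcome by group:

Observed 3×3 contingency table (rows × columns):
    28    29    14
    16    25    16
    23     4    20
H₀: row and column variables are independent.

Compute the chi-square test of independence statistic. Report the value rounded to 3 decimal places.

test statistic = 19.990

Row totals [71, 57, 47], col totals [67, 58, 50], n=175
χ² = (28−27.18)²/27.18 + (29−23.53)²/23.53 + (14−20.29)²/20.29 + (16−21.82)²/21.82 + (25−18.89)²/18.89 + (16−16.29)²/16.29 + (23−17.99)²/17.99 + (4−15.58)²/15.58 + (20−13.43)²/13.43 = 19.9896
df = 4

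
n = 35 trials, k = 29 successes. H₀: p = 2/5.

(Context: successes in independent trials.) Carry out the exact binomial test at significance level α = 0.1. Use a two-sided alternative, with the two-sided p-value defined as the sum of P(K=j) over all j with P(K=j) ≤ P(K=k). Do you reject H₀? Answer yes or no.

reject H₀: yes

Exact binomial: n=35, k=29, p₀=2/5=0.4000
P(X=j) = C(n,j)·p₀^j·(1−p₀)^(n−j); p = Σ P(X=j) over j with P(X=j) ≤ P(X=29)
p-value (two-sided) = 0.00000
At α=0.1: p < α → reject H₀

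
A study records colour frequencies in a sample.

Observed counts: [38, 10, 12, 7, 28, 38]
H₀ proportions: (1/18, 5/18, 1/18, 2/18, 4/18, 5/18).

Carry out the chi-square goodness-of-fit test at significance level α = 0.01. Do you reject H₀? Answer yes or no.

reject H₀: yes

n = 133; E_i = n·p_i = [7.39, 36.94, 7.39, 14.78, 29.56, 36.94]
χ² = (38−7.39)²/7.39 + (10−36.94)²/36.94 + (12−7.39)²/7.39 + (7−14.78)²/14.78 + (28−29.56)²/29.56 + (38−36.94)²/36.94 = 153.5519
df = 5
p-value (upper-tail) = 0.00000
At α=0.01: p < α → reject H₀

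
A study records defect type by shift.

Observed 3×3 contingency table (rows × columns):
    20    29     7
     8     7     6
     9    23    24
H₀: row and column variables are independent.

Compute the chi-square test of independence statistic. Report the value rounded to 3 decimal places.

Row totals [56, 21, 56], col totals [37, 59, 37], n=133
χ² = (20−15.58)²/15.58 + (29−24.84)²/24.84 + (7−15.58)²/15.58 + (8−5.84)²/5.84 + (7−9.32)²/9.32 + (6−5.84)²/5.84 + (9−15.58)²/15.58 + (23−24.84)²/24.84 + (24−15.58)²/15.58 = 15.5186
df = 4

test statistic = 15.519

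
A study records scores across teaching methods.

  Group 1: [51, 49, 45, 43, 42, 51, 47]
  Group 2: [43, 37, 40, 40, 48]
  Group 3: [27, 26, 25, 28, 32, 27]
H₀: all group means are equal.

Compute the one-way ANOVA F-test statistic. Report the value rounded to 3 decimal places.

Group means [46.86, 41.60, 27.50], grand mean 38.944
SSB = Σnᵢ(x̄ᵢ−x̄)² = 1259.387; SSW = ΣΣ(x−x̄ᵢ)² = 179.557
MSB = 1259.387/2 = 629.6937; MSW = 179.557/15 = 11.9705
F = MSB/MSW = 52.6039
df = (2, 15)

test statistic = 52.604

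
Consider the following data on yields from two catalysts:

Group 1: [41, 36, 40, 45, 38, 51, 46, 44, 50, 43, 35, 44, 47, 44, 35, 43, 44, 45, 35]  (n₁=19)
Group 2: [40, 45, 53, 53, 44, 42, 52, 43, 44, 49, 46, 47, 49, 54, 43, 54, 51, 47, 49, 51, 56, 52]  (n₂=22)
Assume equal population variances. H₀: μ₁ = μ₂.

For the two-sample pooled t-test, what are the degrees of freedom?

df = n₁ + n₂ − 2 = 19 + 22 − 2 = 39

degrees of freedom = 39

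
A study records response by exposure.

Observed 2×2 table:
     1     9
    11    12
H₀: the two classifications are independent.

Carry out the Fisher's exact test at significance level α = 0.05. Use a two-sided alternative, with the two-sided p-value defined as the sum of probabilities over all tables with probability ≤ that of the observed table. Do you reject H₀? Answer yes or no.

reject H₀: no

Margins: r₁=10, r₂=23, c₁=12, c₂=21, n=33
p_obs = C(10,1)·C(23,11)/C(33,12); sum pmf over tables with pmf ≤ p_obs
p-value (two-sided) = 0.05447
At α=0.05: p ≥ α → fail to reject H₀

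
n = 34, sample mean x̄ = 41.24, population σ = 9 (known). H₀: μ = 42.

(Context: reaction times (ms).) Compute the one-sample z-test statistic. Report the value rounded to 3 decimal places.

test statistic = -0.492

SE = σ/√n = 9/√34 = 1.5435
z = (x̄−μ₀)/SE = (41.24−42)/1.5435 = -0.4924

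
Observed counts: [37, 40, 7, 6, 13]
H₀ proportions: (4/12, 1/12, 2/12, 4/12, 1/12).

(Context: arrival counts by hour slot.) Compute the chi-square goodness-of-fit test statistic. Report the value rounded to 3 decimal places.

test statistic = 146.874

n = 103; E_i = n·p_i = [34.33, 8.58, 17.17, 34.33, 8.58]
χ² = (37−34.33)²/34.33 + (40−8.58)²/8.58 + (7−17.17)²/17.17 + (6−34.33)²/34.33 + (13−8.58)²/8.58 = 146.8738
df = 4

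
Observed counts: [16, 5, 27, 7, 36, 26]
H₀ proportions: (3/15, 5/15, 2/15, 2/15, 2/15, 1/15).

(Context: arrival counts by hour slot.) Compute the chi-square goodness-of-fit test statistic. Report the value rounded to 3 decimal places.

test statistic = 114.197

n = 117; E_i = n·p_i = [23.40, 39.00, 15.60, 15.60, 15.60, 7.80]
χ² = (16−23.40)²/23.40 + (5−39.00)²/39.00 + (27−15.60)²/15.60 + (7−15.60)²/15.60 + (36−15.60)²/15.60 + (26−7.80)²/7.80 = 114.1966
df = 5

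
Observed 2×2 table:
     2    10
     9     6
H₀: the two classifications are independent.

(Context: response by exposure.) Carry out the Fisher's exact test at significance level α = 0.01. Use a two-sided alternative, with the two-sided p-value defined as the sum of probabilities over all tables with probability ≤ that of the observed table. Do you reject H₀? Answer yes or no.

Margins: r₁=12, r₂=15, c₁=11, c₂=16, n=27
p_obs = C(12,2)·C(15,9)/C(27,11); sum pmf over tables with pmf ≤ p_obs
p-value (two-sided) = 0.04733
At α=0.01: p ≥ α → fail to reject H₀

reject H₀: no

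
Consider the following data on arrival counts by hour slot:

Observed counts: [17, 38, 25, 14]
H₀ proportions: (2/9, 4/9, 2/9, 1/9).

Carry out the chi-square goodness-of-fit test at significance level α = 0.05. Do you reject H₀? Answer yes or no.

n = 94; E_i = n·p_i = [20.89, 41.78, 20.89, 10.44]
χ² = (17−20.89)²/20.89 + (38−41.78)²/41.78 + (25−20.89)²/20.89 + (14−10.44)²/10.44 = 3.0851
df = 3
p-value (upper-tail) = 0.37869
At α=0.05: p ≥ α → fail to reject H₀

reject H₀: no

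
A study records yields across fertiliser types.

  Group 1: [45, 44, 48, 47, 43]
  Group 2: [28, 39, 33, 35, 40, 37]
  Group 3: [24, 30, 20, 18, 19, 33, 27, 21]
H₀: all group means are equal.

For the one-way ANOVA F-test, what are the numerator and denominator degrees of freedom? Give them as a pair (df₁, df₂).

degrees of freedom = [2, 16]

k = 3 groups, N = 19 total
df = (k−1, N−k) = (3−1, 19−3) = (2, 16)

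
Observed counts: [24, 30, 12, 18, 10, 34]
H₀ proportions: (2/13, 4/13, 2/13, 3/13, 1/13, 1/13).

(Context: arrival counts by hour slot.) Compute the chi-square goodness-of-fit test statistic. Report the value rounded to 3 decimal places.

test statistic = 69.945

n = 128; E_i = n·p_i = [19.69, 39.38, 19.69, 29.54, 9.85, 9.85]
χ² = (24−19.69)²/19.69 + (30−39.38)²/39.38 + (12−19.69)²/19.69 + (18−29.54)²/29.54 + (10−9.85)²/9.85 + (34−9.85)²/9.85 = 69.9453
df = 5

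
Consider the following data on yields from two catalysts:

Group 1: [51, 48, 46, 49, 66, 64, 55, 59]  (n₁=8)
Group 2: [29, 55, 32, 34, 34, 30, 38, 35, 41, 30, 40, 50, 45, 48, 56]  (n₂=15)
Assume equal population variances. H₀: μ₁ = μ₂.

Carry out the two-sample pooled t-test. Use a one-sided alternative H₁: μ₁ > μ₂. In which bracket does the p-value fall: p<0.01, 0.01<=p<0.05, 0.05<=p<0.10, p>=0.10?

p-value bracket: p<0.01

x̄₁=54.750, s₁=7.555, n₁=8
x̄₂=39.800, s₂=9.088, n₂=15
s_p² = [7·7.555² + 14·9.088²]/21 = 74.0905
SE = √(s_p²·(1/8+1/15)) = 3.7684
t = (54.750−39.800)/3.7684 = 3.9672
df = 21
p-value (one-sided, H₁ greater) = 0.00035
→ bracket: p<0.01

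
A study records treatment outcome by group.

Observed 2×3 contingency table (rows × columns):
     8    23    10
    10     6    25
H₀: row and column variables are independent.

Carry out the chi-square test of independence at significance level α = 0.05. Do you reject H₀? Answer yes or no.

reject H₀: yes

Row totals [41, 41], col totals [18, 29, 35], n=82
χ² = (8−9.00)²/9.00 + (23−14.50)²/14.50 + (10−17.50)²/17.50 + (10−9.00)²/9.00 + (6−14.50)²/14.50 + (25−17.50)²/17.50 = 16.6163
df = 2
p-value (upper-tail) = 0.00025
At α=0.05: p < α → reject H₀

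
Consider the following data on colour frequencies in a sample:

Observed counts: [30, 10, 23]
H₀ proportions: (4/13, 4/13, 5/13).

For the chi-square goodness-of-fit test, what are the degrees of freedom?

degrees of freedom = 2

df = k − 1 = 3 − 1 = 2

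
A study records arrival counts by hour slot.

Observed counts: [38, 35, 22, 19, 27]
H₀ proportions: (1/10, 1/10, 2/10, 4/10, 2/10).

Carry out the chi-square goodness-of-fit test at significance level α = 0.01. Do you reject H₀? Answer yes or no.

n = 141; E_i = n·p_i = [14.10, 14.10, 28.20, 56.40, 28.20]
χ² = (38−14.10)²/14.10 + (35−14.10)²/14.10 + (22−28.20)²/28.20 + (19−56.40)²/56.40 + (27−28.20)²/28.20 = 97.7057
df = 4
p-value (upper-tail) = 0.00000
At α=0.01: p < α → reject H₀

reject H₀: yes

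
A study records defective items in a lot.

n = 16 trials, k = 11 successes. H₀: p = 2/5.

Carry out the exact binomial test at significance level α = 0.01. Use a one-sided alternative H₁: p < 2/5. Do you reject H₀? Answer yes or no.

Exact binomial: n=16, k=11, p₀=2/5=0.4000
P(X≤11) from Σ C(n,i)·p₀^i·(1−p₀)^(n−i)
p-value (one-sided, H₁ less) = 0.99510
At α=0.01: p ≥ α → fail to reject H₀

reject H₀: no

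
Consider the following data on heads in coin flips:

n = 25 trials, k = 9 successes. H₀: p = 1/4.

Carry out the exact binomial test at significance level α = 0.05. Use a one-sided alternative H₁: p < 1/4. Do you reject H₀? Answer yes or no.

Exact binomial: n=25, k=9, p₀=1/4=0.2500
P(X≤9) from Σ C(n,i)·p₀^i·(1−p₀)^(n−i)
p-value (one-sided, H₁ less) = 0.92867
At α=0.05: p ≥ α → fail to reject H₀

reject H₀: no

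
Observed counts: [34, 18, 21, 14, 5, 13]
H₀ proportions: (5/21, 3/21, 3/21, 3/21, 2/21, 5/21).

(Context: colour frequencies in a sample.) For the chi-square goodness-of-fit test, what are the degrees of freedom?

degrees of freedom = 5

df = k − 1 = 6 − 1 = 5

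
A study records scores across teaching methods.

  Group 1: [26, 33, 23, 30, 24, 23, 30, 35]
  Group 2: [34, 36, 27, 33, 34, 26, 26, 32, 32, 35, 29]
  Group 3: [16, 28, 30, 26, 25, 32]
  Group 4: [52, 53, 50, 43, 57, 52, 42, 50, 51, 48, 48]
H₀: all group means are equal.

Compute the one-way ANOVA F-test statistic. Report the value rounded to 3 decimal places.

test statistic = 57.032

Group means [28.00, 31.27, 26.17, 49.64], grand mean 35.306
SSB = Σnᵢ(x̄ᵢ−x̄)² = 3366.078; SSW = ΣΣ(x−x̄ᵢ)² = 629.561
MSB = 3366.078/3 = 1122.0261; MSW = 629.561/32 = 19.6738
F = MSB/MSW = 57.0316
df = (3, 32)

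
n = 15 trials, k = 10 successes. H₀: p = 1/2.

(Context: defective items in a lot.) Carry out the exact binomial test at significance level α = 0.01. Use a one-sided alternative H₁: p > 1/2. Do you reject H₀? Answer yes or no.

Exact binomial: n=15, k=10, p₀=1/2=0.5000
P(X≥10) from Σ C(n,i)·p₀^i·(1−p₀)^(n−i)
p-value (one-sided, H₁ greater) = 0.15088
At α=0.01: p ≥ α → fail to reject H₀

reject H₀: no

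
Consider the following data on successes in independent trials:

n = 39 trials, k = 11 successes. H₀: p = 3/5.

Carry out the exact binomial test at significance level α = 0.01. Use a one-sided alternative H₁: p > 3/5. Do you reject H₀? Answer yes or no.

reject H₀: no

Exact binomial: n=39, k=11, p₀=3/5=0.6000
P(X≥11) from Σ C(n,i)·p₀^i·(1−p₀)^(n−i)
p-value (one-sided, H₁ greater) = 0.99999
At α=0.01: p ≥ α → fail to reject H₀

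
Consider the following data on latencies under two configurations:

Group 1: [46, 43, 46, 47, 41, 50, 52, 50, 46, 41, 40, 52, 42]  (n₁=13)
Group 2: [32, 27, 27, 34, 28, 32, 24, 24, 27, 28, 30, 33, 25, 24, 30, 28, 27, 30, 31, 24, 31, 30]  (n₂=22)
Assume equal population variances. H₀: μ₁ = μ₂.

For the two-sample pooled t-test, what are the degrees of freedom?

df = n₁ + n₂ − 2 = 13 + 22 − 2 = 33

degrees of freedom = 33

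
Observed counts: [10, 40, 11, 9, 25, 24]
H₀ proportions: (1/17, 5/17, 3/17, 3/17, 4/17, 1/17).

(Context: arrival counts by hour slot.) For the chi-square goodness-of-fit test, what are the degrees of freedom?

degrees of freedom = 5

df = k − 1 = 6 − 1 = 5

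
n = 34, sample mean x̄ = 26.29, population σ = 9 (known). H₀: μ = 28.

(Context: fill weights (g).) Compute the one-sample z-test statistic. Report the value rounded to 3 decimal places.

test statistic = -1.108

SE = σ/√n = 9/√34 = 1.5435
z = (x̄−μ₀)/SE = (26.29−28)/1.5435 = -1.1079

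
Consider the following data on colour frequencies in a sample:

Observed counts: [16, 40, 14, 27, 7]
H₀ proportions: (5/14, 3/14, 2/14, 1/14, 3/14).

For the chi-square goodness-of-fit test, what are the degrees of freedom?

df = k − 1 = 5 − 1 = 4

degrees of freedom = 4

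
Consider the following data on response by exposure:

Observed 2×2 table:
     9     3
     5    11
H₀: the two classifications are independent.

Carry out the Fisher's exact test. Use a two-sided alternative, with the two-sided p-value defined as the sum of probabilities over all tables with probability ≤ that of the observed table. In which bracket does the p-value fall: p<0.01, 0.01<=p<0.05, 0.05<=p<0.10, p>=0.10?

Margins: r₁=12, r₂=16, c₁=14, c₂=14, n=28
p_obs = C(12,9)·C(16,5)/C(28,14); sum pmf over tables with pmf ≤ p_obs
p-value (two-sided) = 0.05424
→ bracket: 0.05<=p<0.10

p-value bracket: 0.05<=p<0.10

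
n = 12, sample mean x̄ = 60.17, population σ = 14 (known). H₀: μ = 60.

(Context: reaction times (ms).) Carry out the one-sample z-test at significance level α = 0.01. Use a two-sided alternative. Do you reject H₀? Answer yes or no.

reject H₀: no

SE = σ/√n = 14/√12 = 4.0415
z = (x̄−μ₀)/SE = (60.17−60)/4.0415 = 0.0421
p-value (two-sided) = 0.96645
At α=0.01: p ≥ α → fail to reject H₀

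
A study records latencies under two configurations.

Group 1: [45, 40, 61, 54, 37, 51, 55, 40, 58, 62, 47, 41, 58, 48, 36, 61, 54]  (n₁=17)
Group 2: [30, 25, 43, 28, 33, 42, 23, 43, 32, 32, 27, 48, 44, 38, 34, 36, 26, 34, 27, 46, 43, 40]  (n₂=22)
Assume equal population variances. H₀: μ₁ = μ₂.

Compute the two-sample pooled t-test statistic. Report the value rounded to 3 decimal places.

x̄₁=49.882, s₁=8.859, n₁=17
x̄₂=35.182, s₂=7.551, n₂=22
s_p² = [16·8.859² + 21·7.551²]/37 = 66.2983
SE = √(s_p²·(1/17+1/22)) = 2.6293
t = (49.882−35.182)/2.6293 = 5.5909
df = 37

test statistic = 5.591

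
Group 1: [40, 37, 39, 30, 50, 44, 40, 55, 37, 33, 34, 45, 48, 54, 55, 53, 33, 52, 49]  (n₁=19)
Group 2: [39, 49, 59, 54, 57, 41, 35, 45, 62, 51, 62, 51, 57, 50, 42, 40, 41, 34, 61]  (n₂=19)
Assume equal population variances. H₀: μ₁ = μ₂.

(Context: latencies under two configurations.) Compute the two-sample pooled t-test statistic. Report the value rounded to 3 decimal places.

test statistic = -1.878

x̄₁=43.579, s₁=8.349, n₁=19
x̄₂=48.947, s₂=9.246, n₂=19
s_p² = [18·8.349² + 18·9.246²]/36 = 77.5994
SE = √(s_p²·(1/19+1/19)) = 2.8580
t = (43.579−48.947)/2.8580 = -1.8784
df = 36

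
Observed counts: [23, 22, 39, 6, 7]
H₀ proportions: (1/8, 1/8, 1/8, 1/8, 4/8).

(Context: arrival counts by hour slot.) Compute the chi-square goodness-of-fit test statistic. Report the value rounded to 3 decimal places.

test statistic = 115.969

n = 97; E_i = n·p_i = [12.12, 12.12, 12.12, 12.12, 48.50]
χ² = (23−12.12)²/12.12 + (22−12.12)²/12.12 + (39−12.12)²/12.12 + (6−12.12)²/12.12 + (7−48.50)²/48.50 = 115.9691
df = 4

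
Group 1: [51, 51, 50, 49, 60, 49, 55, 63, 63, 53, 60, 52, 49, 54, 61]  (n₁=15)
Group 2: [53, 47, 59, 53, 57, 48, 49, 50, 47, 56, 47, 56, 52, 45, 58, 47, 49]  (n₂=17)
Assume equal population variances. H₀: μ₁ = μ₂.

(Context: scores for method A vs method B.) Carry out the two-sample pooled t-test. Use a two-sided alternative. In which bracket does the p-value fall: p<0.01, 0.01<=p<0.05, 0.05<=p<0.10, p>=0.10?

x̄₁=54.667, s₁=5.287, n₁=15
x̄₂=51.353, s₂=4.499, n₂=17
s_p² = [14·5.287² + 16·4.499²]/30 = 23.8405
SE = √(s_p²·(1/15+1/17)) = 1.7297
t = (54.667−51.353)/1.7297 = 1.9158
df = 30
p-value (two-sided) = 0.06496
→ bracket: 0.05<=p<0.10

p-value bracket: 0.05<=p<0.10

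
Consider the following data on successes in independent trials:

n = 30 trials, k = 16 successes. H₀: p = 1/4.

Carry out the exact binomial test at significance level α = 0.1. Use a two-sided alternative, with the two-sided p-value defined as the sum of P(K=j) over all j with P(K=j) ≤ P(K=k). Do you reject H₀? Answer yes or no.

Exact binomial: n=30, k=16, p₀=1/4=0.2500
P(X=j) = C(n,j)·p₀^j·(1−p₀)^(n−j); p = Σ P(X=j) over j with P(X=j) ≤ P(X=16)
p-value (two-sided) = 0.00100
At α=0.1: p < α → reject H₀

reject H₀: yes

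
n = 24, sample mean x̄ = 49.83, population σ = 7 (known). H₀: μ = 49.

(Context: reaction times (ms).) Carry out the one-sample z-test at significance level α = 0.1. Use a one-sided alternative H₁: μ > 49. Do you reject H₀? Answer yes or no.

reject H₀: no

SE = σ/√n = 7/√24 = 1.4289
z = (x̄−μ₀)/SE = (49.83−49)/1.4289 = 0.5809
p-value (one-sided, H₁ greater) = 0.28066
At α=0.1: p ≥ α → fail to reject H₀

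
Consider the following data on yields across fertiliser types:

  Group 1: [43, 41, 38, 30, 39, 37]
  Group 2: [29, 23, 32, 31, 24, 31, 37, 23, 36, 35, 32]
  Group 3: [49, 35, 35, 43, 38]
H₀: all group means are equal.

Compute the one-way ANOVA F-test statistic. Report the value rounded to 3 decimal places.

Group means [38.00, 30.27, 40.00], grand mean 34.591
SSB = Σnᵢ(x̄ᵢ−x̄)² = 421.136; SSW = ΣΣ(x−x̄ᵢ)² = 498.182
MSB = 421.136/2 = 210.5682; MSW = 498.182/19 = 26.2201
F = MSB/MSW = 8.0308
df = (2, 19)

test statistic = 8.031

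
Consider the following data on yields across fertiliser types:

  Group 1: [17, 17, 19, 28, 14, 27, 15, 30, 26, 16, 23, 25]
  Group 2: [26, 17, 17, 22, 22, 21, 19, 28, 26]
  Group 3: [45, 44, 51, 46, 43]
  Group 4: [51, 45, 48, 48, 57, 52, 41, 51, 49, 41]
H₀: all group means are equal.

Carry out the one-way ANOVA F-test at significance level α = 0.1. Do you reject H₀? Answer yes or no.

Group means [21.42, 22.00, 45.80, 48.30], grand mean 32.417
SSB = Σnᵢ(x̄ᵢ−x̄)² = 5846.933; SSW = ΣΣ(x−x̄ᵢ)² = 743.817
MSB = 5846.933/3 = 1948.9778; MSW = 743.817/32 = 23.2443
F = MSB/MSW = 83.8477
df = (3, 32)
p-value (upper-tail) = 0.00000
At α=0.1: p < α → reject H₀

reject H₀: yes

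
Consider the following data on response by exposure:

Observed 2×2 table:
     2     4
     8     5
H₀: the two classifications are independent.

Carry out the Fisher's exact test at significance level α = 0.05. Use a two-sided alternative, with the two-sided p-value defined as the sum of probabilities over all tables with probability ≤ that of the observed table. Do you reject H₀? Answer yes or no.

reject H₀: no

Margins: r₁=6, r₂=13, c₁=10, c₂=9, n=19
p_obs = C(6,2)·C(13,8)/C(19,10); sum pmf over tables with pmf ≤ p_obs
p-value (two-sided) = 0.34985
At α=0.05: p ≥ α → fail to reject H₀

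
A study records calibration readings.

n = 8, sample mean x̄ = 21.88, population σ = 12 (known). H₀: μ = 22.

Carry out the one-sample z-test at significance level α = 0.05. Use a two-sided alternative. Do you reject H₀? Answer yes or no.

SE = σ/√n = 12/√8 = 4.2426
z = (x̄−μ₀)/SE = (21.88−22)/4.2426 = -0.0283
p-value (two-sided) = 0.97744
At α=0.05: p ≥ α → fail to reject H₀

reject H₀: no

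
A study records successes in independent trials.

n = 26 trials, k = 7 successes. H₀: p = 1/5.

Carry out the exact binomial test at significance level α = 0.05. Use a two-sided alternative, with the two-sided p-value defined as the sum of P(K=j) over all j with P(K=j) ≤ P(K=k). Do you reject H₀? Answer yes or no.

reject H₀: no

Exact binomial: n=26, k=7, p₀=1/5=0.2000
P(X=j) = C(n,j)·p₀^j·(1−p₀)^(n−j); p = Σ P(X=j) over j with P(X=j) ≤ P(X=7)
p-value (two-sided) = 0.33669
At α=0.05: p ≥ α → fail to reject H₀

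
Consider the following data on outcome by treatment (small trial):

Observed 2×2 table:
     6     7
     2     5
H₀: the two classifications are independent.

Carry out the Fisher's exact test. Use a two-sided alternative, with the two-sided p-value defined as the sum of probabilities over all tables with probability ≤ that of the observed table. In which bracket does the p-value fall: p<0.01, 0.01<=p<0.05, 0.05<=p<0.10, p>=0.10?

Margins: r₁=13, r₂=7, c₁=8, c₂=12, n=20
p_obs = C(13,6)·C(7,2)/C(20,8); sum pmf over tables with pmf ≤ p_obs
p-value (two-sided) = 0.64241
→ bracket: p>=0.10

p-value bracket: p>=0.10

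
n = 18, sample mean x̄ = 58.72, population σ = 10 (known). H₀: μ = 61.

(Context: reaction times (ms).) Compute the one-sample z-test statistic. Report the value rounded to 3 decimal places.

SE = σ/√n = 10/√18 = 2.3570
z = (x̄−μ₀)/SE = (58.72−61)/2.3570 = -0.9673

test statistic = -0.967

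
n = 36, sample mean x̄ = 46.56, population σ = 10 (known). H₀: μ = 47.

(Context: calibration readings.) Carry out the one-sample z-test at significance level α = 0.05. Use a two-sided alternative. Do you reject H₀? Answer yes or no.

reject H₀: no

SE = σ/√n = 10/√36 = 1.6667
z = (x̄−μ₀)/SE = (46.56−47)/1.6667 = -0.2640
p-value (two-sided) = 0.79178
At α=0.05: p ≥ α → fail to reject H₀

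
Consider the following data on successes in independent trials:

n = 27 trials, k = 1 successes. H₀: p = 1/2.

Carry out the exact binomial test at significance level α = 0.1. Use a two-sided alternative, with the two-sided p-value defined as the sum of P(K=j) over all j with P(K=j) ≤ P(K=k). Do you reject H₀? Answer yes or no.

Exact binomial: n=27, k=1, p₀=1/2=0.5000
P(X=j) = C(n,j)·p₀^j·(1−p₀)^(n−j); p = Σ P(X=j) over j with P(X=j) ≤ P(X=1)
p-value (two-sided) = 0.00000
At α=0.1: p < α → reject H₀

reject H₀: yes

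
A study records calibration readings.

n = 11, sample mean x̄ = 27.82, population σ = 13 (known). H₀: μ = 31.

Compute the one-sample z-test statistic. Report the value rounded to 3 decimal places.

test statistic = -0.811

SE = σ/√n = 13/√11 = 3.9196
z = (x̄−μ₀)/SE = (27.82−31)/3.9196 = -0.8113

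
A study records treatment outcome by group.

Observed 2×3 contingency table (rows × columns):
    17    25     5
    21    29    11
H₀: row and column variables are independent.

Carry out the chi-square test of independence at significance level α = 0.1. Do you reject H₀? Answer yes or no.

Row totals [47, 61], col totals [38, 54, 16], n=108
χ² = (17−16.54)²/16.54 + (25−23.50)²/23.50 + (5−6.96)²/6.96 + (21−21.46)²/21.46 + (29−30.50)²/30.50 + (11−9.04)²/9.04 = 1.1722
df = 2
p-value (upper-tail) = 0.55648
At α=0.1: p ≥ α → fail to reject H₀

reject H₀: no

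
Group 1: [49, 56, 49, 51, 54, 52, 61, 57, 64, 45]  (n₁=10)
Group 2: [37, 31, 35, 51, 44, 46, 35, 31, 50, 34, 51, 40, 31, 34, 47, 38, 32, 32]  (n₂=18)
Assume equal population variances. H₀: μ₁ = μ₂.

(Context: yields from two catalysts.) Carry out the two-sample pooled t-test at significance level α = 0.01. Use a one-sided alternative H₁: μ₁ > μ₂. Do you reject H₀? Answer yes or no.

reject H₀: yes

x̄₁=53.800, s₁=5.827, n₁=10
x̄₂=38.833, s₂=7.374, n₂=18
s_p² = [9·5.827² + 17·7.374²]/26 = 47.3115
SE = √(s_p²·(1/10+1/18)) = 2.7129
t = (53.800−38.833)/2.7129 = 5.5169
df = 26
p-value (one-sided, H₁ greater) = 0.00000
At α=0.01: p < α → reject H₀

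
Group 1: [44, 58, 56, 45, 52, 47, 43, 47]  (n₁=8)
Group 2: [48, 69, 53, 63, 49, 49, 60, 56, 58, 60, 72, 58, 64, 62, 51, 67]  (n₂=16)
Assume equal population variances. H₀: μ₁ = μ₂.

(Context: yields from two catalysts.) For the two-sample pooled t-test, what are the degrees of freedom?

df = n₁ + n₂ − 2 = 8 + 16 − 2 = 22

degrees of freedom = 22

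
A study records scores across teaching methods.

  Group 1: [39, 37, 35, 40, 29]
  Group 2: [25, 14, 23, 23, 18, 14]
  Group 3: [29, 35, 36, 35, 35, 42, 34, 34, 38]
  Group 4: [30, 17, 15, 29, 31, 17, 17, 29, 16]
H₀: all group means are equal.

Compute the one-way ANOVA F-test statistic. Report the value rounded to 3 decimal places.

test statistic = 18.389

Group means [36.00, 19.50, 35.33, 22.33], grand mean 28.138
SSB = Σnᵢ(x̄ᵢ−x̄)² = 1525.948; SSW = ΣΣ(x−x̄ᵢ)² = 691.500
MSB = 1525.948/3 = 508.6494; MSW = 691.500/25 = 27.6600
F = MSB/MSW = 18.3894
df = (3, 25)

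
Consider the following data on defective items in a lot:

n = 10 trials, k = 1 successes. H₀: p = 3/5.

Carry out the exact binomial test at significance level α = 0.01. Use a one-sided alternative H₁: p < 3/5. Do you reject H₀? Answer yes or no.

reject H₀: yes

Exact binomial: n=10, k=1, p₀=3/5=0.6000
P(X≤1) from Σ C(n,i)·p₀^i·(1−p₀)^(n−i)
p-value (one-sided, H₁ less) = 0.00168
At α=0.01: p < α → reject H₀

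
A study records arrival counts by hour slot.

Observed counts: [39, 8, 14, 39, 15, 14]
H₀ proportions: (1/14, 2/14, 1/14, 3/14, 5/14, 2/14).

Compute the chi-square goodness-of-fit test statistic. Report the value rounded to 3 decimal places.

test statistic = 131.357

n = 129; E_i = n·p_i = [9.21, 18.43, 9.21, 27.64, 46.07, 18.43]
χ² = (39−9.21)²/9.21 + (8−18.43)²/18.43 + (14−9.21)²/9.21 + (39−27.64)²/27.64 + (15−46.07)²/46.07 + (14−18.43)²/18.43 = 131.3566
df = 5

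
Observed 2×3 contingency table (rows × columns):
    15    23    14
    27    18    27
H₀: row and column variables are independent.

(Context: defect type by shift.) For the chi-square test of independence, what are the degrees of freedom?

degrees of freedom = 2

df = (r−1)(c−1) = (2−1)·(3−1) = 2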